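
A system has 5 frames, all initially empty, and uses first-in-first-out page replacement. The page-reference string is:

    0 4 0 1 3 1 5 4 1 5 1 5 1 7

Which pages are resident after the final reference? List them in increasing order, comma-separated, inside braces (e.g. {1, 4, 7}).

{1, 3, 4, 5, 7}

0 → fault, frames {0}
4 → fault, frames {0,4}
0 → hit
1 → fault, frames {0,4,1}
3 → fault, frames {0,4,1,3}
1 → hit
5 → fault, frames {0,4,1,3,5}
4 → hit
1 → hit
5 → hit
1 → hit
5 → hit
1 → hit
7 → fault, evict 0, frames {4,1,3,5,7}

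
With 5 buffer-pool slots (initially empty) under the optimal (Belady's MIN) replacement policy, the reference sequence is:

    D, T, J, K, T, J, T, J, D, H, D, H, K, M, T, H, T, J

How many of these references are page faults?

6

D: fault, frames {D}
T: fault, frames {D,T}
J: fault, frames {D,T,J}
K: fault, frames {D,T,J,K}
T: hit
J: hit
T: hit
J: hit
D: hit
H: fault, frames {D,T,J,K,H}
D: hit
H: hit
K: hit
M: fault, evict K, frames {D,T,J,H,M}
T: hit
H: hit
T: hit
J: hit
Page faults: 6.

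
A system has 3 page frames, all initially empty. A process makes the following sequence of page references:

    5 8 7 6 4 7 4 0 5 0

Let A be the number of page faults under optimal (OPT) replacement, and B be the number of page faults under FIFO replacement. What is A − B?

-1

Under OPT: F F F F F . . F . . → 6 faults.
Under FIFO: F F F F F . . F F . → 7 faults.
A − B = 6 − 7 = -1.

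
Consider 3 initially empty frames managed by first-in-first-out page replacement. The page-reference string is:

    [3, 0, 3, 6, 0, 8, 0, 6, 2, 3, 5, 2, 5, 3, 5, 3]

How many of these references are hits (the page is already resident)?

9

3 → fault, frames (3)
0 → fault, frames (3 0)
3 → hit
6 → fault, frames (3 0 6)
0 → hit
8 → fault, evict 3, frames (0 6 8)
0 → hit
6 → hit
2 → fault, evict 0, frames (6 8 2)
3 → fault, evict 6, frames (8 2 3)
5 → fault, evict 8, frames (2 3 5)
2 → hit
5 → hit
3 → hit
5 → hit
3 → hit
Hits: 9.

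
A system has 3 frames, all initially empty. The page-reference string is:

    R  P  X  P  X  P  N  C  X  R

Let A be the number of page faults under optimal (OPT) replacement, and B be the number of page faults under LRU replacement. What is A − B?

Under OPT: F F F . . . F F . . → 5 faults.
Under LRU: F F F . . . F F F F → 7 faults.
A − B = 5 − 7 = -2.

-2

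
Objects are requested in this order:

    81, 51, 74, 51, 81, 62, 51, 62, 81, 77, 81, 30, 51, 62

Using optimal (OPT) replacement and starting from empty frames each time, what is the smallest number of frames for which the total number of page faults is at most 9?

3

f=1: 14 faults
f=2: 10 faults
f=3: 7 faults
f=4: 6 faults
f=5: 6 faults
f=6: 6 faults
Smallest f with faults ≤ 9 is 3.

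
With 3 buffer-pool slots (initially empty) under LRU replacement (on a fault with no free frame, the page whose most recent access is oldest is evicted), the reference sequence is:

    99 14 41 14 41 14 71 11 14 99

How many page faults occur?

99 -> fault, frames [99]
14 -> fault, frames [99, 14]
41 -> fault, frames [99, 14, 41]
14 -> hit
41 -> hit
14 -> hit
71 -> fault, evict 99, frames [41, 14, 71]
11 -> fault, evict 41, frames [14, 71, 11]
14 -> hit
99 -> fault, evict 71, frames [11, 14, 99]
Page faults: 6.

6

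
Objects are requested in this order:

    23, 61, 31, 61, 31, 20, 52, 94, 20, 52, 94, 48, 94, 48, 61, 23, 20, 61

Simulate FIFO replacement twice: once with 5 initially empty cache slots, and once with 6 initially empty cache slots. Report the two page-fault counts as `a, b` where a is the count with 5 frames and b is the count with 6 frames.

5 frames: F F F . . F F F . . . F . . F F F . → 10 faults.
6 frames: F F F . . F F F . . . F . . . F . F → 9 faults.
9 < 10: adding a frame reduced faults, as is typical.

10, 9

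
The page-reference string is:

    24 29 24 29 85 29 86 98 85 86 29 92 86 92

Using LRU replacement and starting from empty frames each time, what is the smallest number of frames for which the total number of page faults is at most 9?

f=1: 14 faults
f=2: 10 faults
f=3: 8 faults
f=4: 6 faults
f=5: 6 faults
f=6: 6 faults
Smallest f with faults ≤ 9 is 3.

3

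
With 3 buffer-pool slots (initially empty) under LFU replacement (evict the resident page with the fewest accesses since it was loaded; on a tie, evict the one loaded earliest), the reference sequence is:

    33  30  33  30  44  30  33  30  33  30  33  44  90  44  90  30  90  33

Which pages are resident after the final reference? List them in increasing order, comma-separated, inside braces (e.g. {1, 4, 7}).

33 -> fault, frames (33)
30 -> fault, frames (33 30)
33 -> hit
30 -> hit
44 -> fault, frames (33 30 44)
30 -> hit
33 -> hit
30 -> hit
33 -> hit
30 -> hit
33 -> hit
44 -> hit
90 -> fault, evict 44, frames (33 30 90)
44 -> fault, evict 90, frames (33 30 44)
90 -> fault, evict 44, frames (33 30 90)
30 -> hit
90 -> hit
33 -> hit

{30, 33, 90}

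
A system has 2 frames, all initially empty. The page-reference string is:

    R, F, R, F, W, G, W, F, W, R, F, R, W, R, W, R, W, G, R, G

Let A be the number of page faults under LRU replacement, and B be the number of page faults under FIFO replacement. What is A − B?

-1

Under LRU: F F . . F F . F . F F . F . . . . F F . → 10 faults.
Under FIFO: F F . . F F . F F F F . F F . . . F . . → 11 faults.
A − B = 10 − 11 = -1.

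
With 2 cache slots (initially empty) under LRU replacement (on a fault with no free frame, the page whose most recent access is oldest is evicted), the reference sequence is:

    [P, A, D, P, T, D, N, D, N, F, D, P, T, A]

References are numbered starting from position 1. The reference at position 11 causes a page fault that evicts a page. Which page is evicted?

pos 1: P: fault, frames [P]
pos 2: A: fault, frames [P, A]
pos 3: D: fault, evict P, frames [A, D]
pos 4: P: fault, evict A, frames [D, P]
pos 5: T: fault, evict D, frames [P, T]
pos 6: D: fault, evict P, frames [T, D]
pos 7: N: fault, evict T, frames [D, N]
pos 8: D: hit
pos 9: N: hit
pos 10: F: fault, evict D, frames [N, F]
pos 11: D: fault, evict N, frames [F, D]
At position 11, page N is evicted.

N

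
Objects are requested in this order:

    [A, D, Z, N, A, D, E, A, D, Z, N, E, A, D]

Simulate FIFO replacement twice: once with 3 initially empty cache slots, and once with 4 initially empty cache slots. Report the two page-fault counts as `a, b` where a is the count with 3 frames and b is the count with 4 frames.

3 frames: F F F F F F F . . F F . F F → 11 faults.
4 frames: F F F F . . F F F F F F F F → 12 faults.
12 > 11: adding a frame increased faults — Belady's anomaly.

11, 12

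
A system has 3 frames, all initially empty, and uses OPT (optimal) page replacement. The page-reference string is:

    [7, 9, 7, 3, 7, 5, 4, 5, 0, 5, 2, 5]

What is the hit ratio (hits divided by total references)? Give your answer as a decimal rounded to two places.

0.42

7: miss, frames {7}
9: miss, frames {7,9}
7: hit
3: miss, frames {7,9,3}
7: hit
5: miss, evict 3, frames {7,9,5}
4: miss, evict 9, frames {7,5,4}
5: hit
0: miss, evict 4, frames {7,5,0}
5: hit
2: miss, evict 0, frames {7,5,2}
5: hit
Hits: 5 of 12 references → 5/12 = 0.4167.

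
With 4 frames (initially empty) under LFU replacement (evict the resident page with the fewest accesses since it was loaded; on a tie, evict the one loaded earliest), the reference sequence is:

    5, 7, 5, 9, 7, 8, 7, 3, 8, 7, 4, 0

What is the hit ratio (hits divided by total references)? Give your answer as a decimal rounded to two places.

5: fault, frames (5)
7: fault, frames (5 7)
5: hit
9: fault, frames (5 7 9)
7: hit
8: fault, frames (5 7 9 8)
7: hit
3: fault, evict 9, frames (5 7 8 3)
8: hit
7: hit
4: fault, evict 3, frames (5 7 8 4)
0: fault, evict 4, frames (5 7 8 0)
Hits: 5 of 12 references → 5/12 = 0.4167.

0.42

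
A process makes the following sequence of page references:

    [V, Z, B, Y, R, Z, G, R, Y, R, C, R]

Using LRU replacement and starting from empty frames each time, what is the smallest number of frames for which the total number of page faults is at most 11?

f=1: 12 faults
f=2: 10 faults
f=3: 9 faults
f=4: 7 faults
f=5: 7 faults
f=6: 7 faults
f=7: 7 faults
Smallest f with faults ≤ 11 is 2.

2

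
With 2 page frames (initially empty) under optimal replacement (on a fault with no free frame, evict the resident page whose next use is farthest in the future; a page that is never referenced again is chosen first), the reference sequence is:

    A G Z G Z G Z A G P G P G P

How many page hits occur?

A -> miss, frames [A]
G -> miss, frames [A, G]
Z -> miss, evict A, frames [G, Z]
G -> hit
Z -> hit
G -> hit
Z -> hit
A -> miss, evict Z, frames [G, A]
G -> hit
P -> miss, evict A, frames [G, P]
G -> hit
P -> hit
G -> hit
P -> hit
Hits: 9.

9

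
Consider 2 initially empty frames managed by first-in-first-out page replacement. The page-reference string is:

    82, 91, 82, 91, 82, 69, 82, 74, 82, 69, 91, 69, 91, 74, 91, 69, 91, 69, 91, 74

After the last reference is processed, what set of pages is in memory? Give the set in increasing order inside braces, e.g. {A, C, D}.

82 -> miss, frames (82)
91 -> miss, frames (82 91)
82 -> hit
91 -> hit
82 -> hit
69 -> miss, evict 82, frames (91 69)
82 -> miss, evict 91, frames (69 82)
74 -> miss, evict 69, frames (82 74)
82 -> hit
69 -> miss, evict 82, frames (74 69)
91 -> miss, evict 74, frames (69 91)
69 -> hit
91 -> hit
74 -> miss, evict 69, frames (91 74)
91 -> hit
69 -> miss, evict 91, frames (74 69)
91 -> miss, evict 74, frames (69 91)
69 -> hit
91 -> hit
74 -> miss, evict 69, frames (91 74)

{74, 91}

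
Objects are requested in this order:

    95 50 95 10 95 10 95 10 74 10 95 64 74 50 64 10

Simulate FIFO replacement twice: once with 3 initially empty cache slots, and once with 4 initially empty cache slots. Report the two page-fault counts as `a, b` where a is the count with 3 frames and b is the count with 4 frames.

3 frames: F F . F . . . . F . F F . F . F → 8 faults.
4 frames: F F . F . . . . F . . F . . . . → 5 faults.
5 < 8: adding a frame reduced faults, as is typical.

8, 5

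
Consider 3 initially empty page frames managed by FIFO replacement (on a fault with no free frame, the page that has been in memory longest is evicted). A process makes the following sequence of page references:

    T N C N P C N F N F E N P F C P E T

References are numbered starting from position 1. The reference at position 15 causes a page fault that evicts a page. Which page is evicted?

E

pos 1: T → miss, frames (T)
pos 2: N → miss, frames (T N)
pos 3: C → miss, frames (T N C)
pos 4: N → hit
pos 5: P → miss, evict T, frames (N C P)
pos 6: C → hit
pos 7: N → hit
pos 8: F → miss, evict N, frames (C P F)
pos 9: N → miss, evict C, frames (P F N)
pos 10: F → hit
pos 11: E → miss, evict P, frames (F N E)
pos 12: N → hit
pos 13: P → miss, evict F, frames (N E P)
pos 14: F → miss, evict N, frames (E P F)
pos 15: C → miss, evict E, frames (P F C)
At position 15, page E is evicted.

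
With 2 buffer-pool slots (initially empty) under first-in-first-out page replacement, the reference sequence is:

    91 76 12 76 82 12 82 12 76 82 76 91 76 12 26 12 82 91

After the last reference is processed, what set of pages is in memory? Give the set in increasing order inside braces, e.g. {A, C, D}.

{82, 91}

91 -> fault, frames {91}
76 -> fault, frames {91,76}
12 -> fault, evict 91, frames {76,12}
76 -> hit
82 -> fault, evict 76, frames {12,82}
12 -> hit
82 -> hit
12 -> hit
76 -> fault, evict 12, frames {82,76}
82 -> hit
76 -> hit
91 -> fault, evict 82, frames {76,91}
76 -> hit
12 -> fault, evict 76, frames {91,12}
26 -> fault, evict 91, frames {12,26}
12 -> hit
82 -> fault, evict 12, frames {26,82}
91 -> fault, evict 26, frames {82,91}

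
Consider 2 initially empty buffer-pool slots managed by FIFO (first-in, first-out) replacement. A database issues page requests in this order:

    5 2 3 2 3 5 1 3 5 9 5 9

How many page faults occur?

5: fault, frames {5}
2: fault, frames {5,2}
3: fault, evict 5, frames {2,3}
2: hit
3: hit
5: fault, evict 2, frames {3,5}
1: fault, evict 3, frames {5,1}
3: fault, evict 5, frames {1,3}
5: fault, evict 1, frames {3,5}
9: fault, evict 3, frames {5,9}
5: hit
9: hit
Page faults: 8.

8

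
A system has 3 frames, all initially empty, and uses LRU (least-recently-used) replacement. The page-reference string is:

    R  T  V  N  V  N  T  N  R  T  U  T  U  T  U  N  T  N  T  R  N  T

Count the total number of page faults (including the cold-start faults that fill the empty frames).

R: miss, frames (R)
T: miss, frames (R T)
V: miss, frames (R T V)
N: miss, evict R, frames (T V N)
V: hit
N: hit
T: hit
N: hit
R: miss, evict V, frames (T N R)
T: hit
U: miss, evict N, frames (R T U)
T: hit
U: hit
T: hit
U: hit
N: miss, evict R, frames (T U N)
T: hit
N: hit
T: hit
R: miss, evict U, frames (N T R)
N: hit
T: hit
Page faults: 8.

8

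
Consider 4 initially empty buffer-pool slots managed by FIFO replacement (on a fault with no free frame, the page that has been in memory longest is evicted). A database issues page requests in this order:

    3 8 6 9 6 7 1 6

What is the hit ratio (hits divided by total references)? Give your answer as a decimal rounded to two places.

3: fault, frames {3}
8: fault, frames {3,8}
6: fault, frames {3,8,6}
9: fault, frames {3,8,6,9}
6: hit
7: fault, evict 3, frames {8,6,9,7}
1: fault, evict 8, frames {6,9,7,1}
6: hit
Hits: 2 of 8 references → 2/8 = 0.2500.

0.25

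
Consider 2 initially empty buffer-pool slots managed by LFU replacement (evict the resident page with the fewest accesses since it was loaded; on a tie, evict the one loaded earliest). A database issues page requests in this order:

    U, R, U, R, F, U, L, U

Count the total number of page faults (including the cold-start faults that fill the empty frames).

U -> fault, frames [U]
R -> fault, frames [U, R]
U -> hit
R -> hit
F -> fault, evict U, frames [R, F]
U -> fault, evict F, frames [R, U]
L -> fault, evict U, frames [R, L]
U -> fault, evict L, frames [R, U]
Page faults: 6.

6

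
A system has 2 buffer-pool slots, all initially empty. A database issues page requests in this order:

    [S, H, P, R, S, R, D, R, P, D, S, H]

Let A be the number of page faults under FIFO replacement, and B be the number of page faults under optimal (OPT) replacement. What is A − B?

Under FIFO: F F F F F . F F F F F F → 11 faults.
Under OPT: F F F F . . F . F . F F → 8 faults.
A − B = 11 − 8 = 3.

3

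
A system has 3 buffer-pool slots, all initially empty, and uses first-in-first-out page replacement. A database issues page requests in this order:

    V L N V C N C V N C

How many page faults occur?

5

V → fault, frames [V]
L → fault, frames [V, L]
N → fault, frames [V, L, N]
V → hit
C → fault, evict V, frames [L, N, C]
N → hit
C → hit
V → fault, evict L, frames [N, C, V]
N → hit
C → hit
Page faults: 5.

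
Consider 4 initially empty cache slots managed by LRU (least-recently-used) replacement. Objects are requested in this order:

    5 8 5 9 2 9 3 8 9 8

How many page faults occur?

6

5 -> fault, frames {5}
8 -> fault, frames {5,8}
5 -> hit
9 -> fault, frames {8,5,9}
2 -> fault, frames {8,5,9,2}
9 -> hit
3 -> fault, evict 8, frames {5,2,9,3}
8 -> fault, evict 5, frames {2,9,3,8}
9 -> hit
8 -> hit
Page faults: 6.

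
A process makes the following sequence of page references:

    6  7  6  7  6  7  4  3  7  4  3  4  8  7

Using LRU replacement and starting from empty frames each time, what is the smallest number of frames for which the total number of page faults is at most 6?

f=1: 14 faults
f=2: 9 faults
f=3: 6 faults
f=4: 5 faults
f=5: 5 faults
Smallest f with faults ≤ 6 is 3.

3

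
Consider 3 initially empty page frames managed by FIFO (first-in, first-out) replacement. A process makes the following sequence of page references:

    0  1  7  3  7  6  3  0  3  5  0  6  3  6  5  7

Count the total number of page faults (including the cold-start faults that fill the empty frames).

0 -> fault, frames (0)
1 -> fault, frames (0 1)
7 -> fault, frames (0 1 7)
3 -> fault, evict 0, frames (1 7 3)
7 -> hit
6 -> fault, evict 1, frames (7 3 6)
3 -> hit
0 -> fault, evict 7, frames (3 6 0)
3 -> hit
5 -> fault, evict 3, frames (6 0 5)
0 -> hit
6 -> hit
3 -> fault, evict 6, frames (0 5 3)
6 -> fault, evict 0, frames (5 3 6)
5 -> hit
7 -> fault, evict 5, frames (3 6 7)
Page faults: 10.

10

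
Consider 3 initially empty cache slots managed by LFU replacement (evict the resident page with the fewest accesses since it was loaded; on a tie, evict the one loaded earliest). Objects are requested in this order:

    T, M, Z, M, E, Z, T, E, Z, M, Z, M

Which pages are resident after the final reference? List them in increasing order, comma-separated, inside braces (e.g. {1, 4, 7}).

{E, M, Z}

T: fault, frames {T}
M: fault, frames {T,M}
Z: fault, frames {T,M,Z}
M: hit
E: fault, evict T, frames {M,Z,E}
Z: hit
T: fault, evict E, frames {M,Z,T}
E: fault, evict T, frames {M,Z,E}
Z: hit
M: hit
Z: hit
M: hit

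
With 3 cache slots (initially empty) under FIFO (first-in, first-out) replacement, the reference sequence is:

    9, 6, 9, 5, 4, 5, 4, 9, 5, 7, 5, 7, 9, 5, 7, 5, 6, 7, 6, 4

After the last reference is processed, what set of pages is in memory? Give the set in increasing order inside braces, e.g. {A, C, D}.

{4, 5, 6}

9 → miss, frames [9]
6 → miss, frames [9, 6]
9 → hit
5 → miss, frames [9, 6, 5]
4 → miss, evict 9, frames [6, 5, 4]
5 → hit
4 → hit
9 → miss, evict 6, frames [5, 4, 9]
5 → hit
7 → miss, evict 5, frames [4, 9, 7]
5 → miss, evict 4, frames [9, 7, 5]
7 → hit
9 → hit
5 → hit
7 → hit
5 → hit
6 → miss, evict 9, frames [7, 5, 6]
7 → hit
6 → hit
4 → miss, evict 7, frames [5, 6, 4]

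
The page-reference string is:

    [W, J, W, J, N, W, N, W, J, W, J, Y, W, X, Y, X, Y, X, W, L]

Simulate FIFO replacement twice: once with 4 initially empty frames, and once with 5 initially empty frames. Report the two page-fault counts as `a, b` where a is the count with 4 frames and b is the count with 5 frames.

4 frames: F F . . F . . . . . . F . F . . . . F F → 7 faults.
5 frames: F F . . F . . . . . . F . F . . . . . F → 6 faults.
6 < 7: adding a frame reduced faults, as is typical.

7, 6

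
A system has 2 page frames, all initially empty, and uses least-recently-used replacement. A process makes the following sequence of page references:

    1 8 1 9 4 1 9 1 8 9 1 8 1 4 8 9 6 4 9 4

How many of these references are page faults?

1 → fault, frames [1]
8 → fault, frames [1, 8]
1 → hit
9 → fault, evict 8, frames [1, 9]
4 → fault, evict 1, frames [9, 4]
1 → fault, evict 9, frames [4, 1]
9 → fault, evict 4, frames [1, 9]
1 → hit
8 → fault, evict 9, frames [1, 8]
9 → fault, evict 1, frames [8, 9]
1 → fault, evict 8, frames [9, 1]
8 → fault, evict 9, frames [1, 8]
1 → hit
4 → fault, evict 8, frames [1, 4]
8 → fault, evict 1, frames [4, 8]
9 → fault, evict 4, frames [8, 9]
6 → fault, evict 8, frames [9, 6]
4 → fault, evict 9, frames [6, 4]
9 → fault, evict 6, frames [4, 9]
4 → hit
Page faults: 16.

16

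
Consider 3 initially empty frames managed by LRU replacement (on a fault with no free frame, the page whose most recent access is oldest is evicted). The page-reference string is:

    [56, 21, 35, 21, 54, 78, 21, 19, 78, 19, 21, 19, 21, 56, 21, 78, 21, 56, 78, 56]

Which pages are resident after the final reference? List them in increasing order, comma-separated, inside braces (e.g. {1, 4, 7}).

56 -> miss, frames [56]
21 -> miss, frames [56, 21]
35 -> miss, frames [56, 21, 35]
21 -> hit
54 -> miss, evict 56, frames [35, 21, 54]
78 -> miss, evict 35, frames [21, 54, 78]
21 -> hit
19 -> miss, evict 54, frames [78, 21, 19]
78 -> hit
19 -> hit
21 -> hit
19 -> hit
21 -> hit
56 -> miss, evict 78, frames [19, 21, 56]
21 -> hit
78 -> miss, evict 19, frames [56, 21, 78]
21 -> hit
56 -> hit
78 -> hit
56 -> hit

{21, 56, 78}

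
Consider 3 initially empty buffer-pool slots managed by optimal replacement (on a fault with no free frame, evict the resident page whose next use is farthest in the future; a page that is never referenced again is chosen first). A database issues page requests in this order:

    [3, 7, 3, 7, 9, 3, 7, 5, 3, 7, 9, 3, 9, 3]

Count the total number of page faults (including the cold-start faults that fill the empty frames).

3 → miss, frames {3}
7 → miss, frames {3,7}
3 → hit
7 → hit
9 → miss, frames {3,7,9}
3 → hit
7 → hit
5 → miss, evict 9, frames {3,7,5}
3 → hit
7 → hit
9 → miss, evict 5, frames {3,7,9}
3 → hit
9 → hit
3 → hit
Page faults: 5.

5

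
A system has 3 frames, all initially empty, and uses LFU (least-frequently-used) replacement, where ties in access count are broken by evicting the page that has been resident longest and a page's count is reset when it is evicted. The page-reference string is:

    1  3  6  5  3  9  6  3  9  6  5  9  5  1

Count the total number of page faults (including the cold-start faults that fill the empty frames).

1: miss, frames {1}
3: miss, frames {1,3}
6: miss, frames {1,3,6}
5: miss, evict 1, frames {3,6,5}
3: hit
9: miss, evict 6, frames {3,5,9}
6: miss, evict 5, frames {3,9,6}
3: hit
9: hit
6: hit
5: miss, evict 9, frames {3,6,5}
9: miss, evict 5, frames {3,6,9}
5: miss, evict 9, frames {3,6,5}
1: miss, evict 5, frames {3,6,1}
Page faults: 10.

10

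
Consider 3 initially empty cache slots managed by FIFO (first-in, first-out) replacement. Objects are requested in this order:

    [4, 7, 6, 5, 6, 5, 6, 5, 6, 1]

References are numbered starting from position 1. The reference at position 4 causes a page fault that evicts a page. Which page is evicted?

pos 1: 4 → fault, frames {4}
pos 2: 7 → fault, frames {4,7}
pos 3: 6 → fault, frames {4,7,6}
pos 4: 5 → fault, evict 4, frames {7,6,5}
At position 4, page 4 is evicted.

4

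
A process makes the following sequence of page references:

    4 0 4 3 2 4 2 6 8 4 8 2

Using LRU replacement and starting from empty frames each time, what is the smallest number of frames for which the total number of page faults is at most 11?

2

f=1: 12 faults
f=2: 9 faults
f=3: 8 faults
f=4: 6 faults
f=5: 6 faults
f=6: 6 faults
Smallest f with faults ≤ 11 is 2.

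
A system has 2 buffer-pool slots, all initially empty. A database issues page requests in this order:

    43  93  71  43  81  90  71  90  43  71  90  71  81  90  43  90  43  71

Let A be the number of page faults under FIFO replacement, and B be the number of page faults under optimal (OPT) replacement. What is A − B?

4

Under FIFO: F F F F F F F . F . F F F F F . . F → 14 faults.
Under OPT: F F F . F F . . F . F . F . F . . F → 10 faults.
A − B = 14 − 10 = 4.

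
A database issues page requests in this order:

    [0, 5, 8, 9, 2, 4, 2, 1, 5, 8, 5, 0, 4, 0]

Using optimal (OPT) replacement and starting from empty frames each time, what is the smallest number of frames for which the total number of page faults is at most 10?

3

f=1: 14 faults
f=2: 11 faults
f=3: 9 faults
f=4: 8 faults
f=5: 7 faults
f=6: 7 faults
f=7: 7 faults
Smallest f with faults ≤ 10 is 3.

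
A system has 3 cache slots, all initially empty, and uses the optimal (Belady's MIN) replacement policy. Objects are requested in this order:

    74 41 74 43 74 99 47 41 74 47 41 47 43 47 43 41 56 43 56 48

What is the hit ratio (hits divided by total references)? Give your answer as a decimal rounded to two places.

74: fault, frames [74]
41: fault, frames [74, 41]
74: hit
43: fault, frames [74, 41, 43]
74: hit
99: fault, evict 43, frames [74, 41, 99]
47: fault, evict 99, frames [74, 41, 47]
41: hit
74: hit
47: hit
41: hit
47: hit
43: fault, evict 74, frames [41, 47, 43]
47: hit
43: hit
41: hit
56: fault, evict 47, frames [41, 43, 56]
43: hit
56: hit
48: fault, evict 56, frames [41, 43, 48]
Hits: 12 of 20 references → 12/20 = 0.6000.

0.60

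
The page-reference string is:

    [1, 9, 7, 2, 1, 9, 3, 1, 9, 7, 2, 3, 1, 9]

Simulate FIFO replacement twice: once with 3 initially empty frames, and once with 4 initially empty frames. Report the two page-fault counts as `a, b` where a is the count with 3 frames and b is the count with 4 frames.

11, 12

3 frames: F F F F F F F . . F F . F F → 11 faults.
4 frames: F F F F . . F F F F F F F F → 12 faults.
12 > 11: adding a frame increased faults — Belady's anomaly.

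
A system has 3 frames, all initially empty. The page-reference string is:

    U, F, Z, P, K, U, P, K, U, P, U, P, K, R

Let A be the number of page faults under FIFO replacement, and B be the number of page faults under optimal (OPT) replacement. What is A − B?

1

Under FIFO: F F F F F F . . . . . . . F → 7 faults.
Under OPT: F F F F F . . . . . . . . F → 6 faults.
A − B = 7 − 6 = 1.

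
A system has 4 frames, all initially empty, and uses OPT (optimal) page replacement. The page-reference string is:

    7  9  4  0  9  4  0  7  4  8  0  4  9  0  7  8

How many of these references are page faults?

6

7 → miss, frames [7]
9 → miss, frames [7, 9]
4 → miss, frames [7, 9, 4]
0 → miss, frames [7, 9, 4, 0]
9 → hit
4 → hit
0 → hit
7 → hit
4 → hit
8 → miss, evict 7, frames [9, 4, 0, 8]
0 → hit
4 → hit
9 → hit
0 → hit
7 → miss, evict 0, frames [9, 4, 8, 7]
8 → hit
Page faults: 6.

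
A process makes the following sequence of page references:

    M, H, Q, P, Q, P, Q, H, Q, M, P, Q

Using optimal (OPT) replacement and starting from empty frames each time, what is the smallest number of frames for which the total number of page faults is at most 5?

f=1: 12 faults
f=2: 7 faults
f=3: 5 faults
f=4: 4 faults
Smallest f with faults ≤ 5 is 3.

3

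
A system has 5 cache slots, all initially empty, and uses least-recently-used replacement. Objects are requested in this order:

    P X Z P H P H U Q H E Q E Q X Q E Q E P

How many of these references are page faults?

P → miss, frames [P]
X → miss, frames [P, X]
Z → miss, frames [P, X, Z]
P → hit
H → miss, frames [X, Z, P, H]
P → hit
H → hit
U → miss, frames [X, Z, P, H, U]
Q → miss, evict X, frames [Z, P, H, U, Q]
H → hit
E → miss, evict Z, frames [P, U, Q, H, E]
Q → hit
E → hit
Q → hit
X → miss, evict P, frames [U, H, E, Q, X]
Q → hit
E → hit
Q → hit
E → hit
P → miss, evict U, frames [H, X, Q, E, P]
Page faults: 9.

9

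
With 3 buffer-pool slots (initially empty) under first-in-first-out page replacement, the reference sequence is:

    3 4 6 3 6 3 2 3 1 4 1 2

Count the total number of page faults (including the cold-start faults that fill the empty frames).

3: fault, frames (3)
4: fault, frames (3 4)
6: fault, frames (3 4 6)
3: hit
6: hit
3: hit
2: fault, evict 3, frames (4 6 2)
3: fault, evict 4, frames (6 2 3)
1: fault, evict 6, frames (2 3 1)
4: fault, evict 2, frames (3 1 4)
1: hit
2: fault, evict 3, frames (1 4 2)
Page faults: 8.

8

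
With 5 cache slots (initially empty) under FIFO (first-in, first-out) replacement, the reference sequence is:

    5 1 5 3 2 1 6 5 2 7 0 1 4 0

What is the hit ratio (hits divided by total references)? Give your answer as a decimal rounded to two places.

5: miss, frames {5}
1: miss, frames {5,1}
5: hit
3: miss, frames {5,1,3}
2: miss, frames {5,1,3,2}
1: hit
6: miss, frames {5,1,3,2,6}
5: hit
2: hit
7: miss, evict 5, frames {1,3,2,6,7}
0: miss, evict 1, frames {3,2,6,7,0}
1: miss, evict 3, frames {2,6,7,0,1}
4: miss, evict 2, frames {6,7,0,1,4}
0: hit
Hits: 5 of 14 references → 5/14 = 0.3571.

0.36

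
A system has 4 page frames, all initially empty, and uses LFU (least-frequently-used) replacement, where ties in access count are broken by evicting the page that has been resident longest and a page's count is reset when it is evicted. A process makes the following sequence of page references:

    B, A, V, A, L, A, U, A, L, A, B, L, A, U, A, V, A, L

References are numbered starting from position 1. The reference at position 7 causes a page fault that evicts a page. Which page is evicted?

pos 1: B: miss, frames (B)
pos 2: A: miss, frames (B A)
pos 3: V: miss, frames (B A V)
pos 4: A: hit
pos 5: L: miss, frames (B A V L)
pos 6: A: hit
pos 7: U: miss, evict B, frames (A V L U)
At position 7, page B is evicted.

B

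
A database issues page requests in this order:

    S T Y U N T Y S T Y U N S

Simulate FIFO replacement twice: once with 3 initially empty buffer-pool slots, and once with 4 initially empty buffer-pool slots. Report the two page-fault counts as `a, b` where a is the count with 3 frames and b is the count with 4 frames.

3 frames: F F F F F F F F . . F F . → 10 faults.
4 frames: F F F F F . . F F F F F F → 11 faults.
11 > 10: adding a frame increased faults — Belady's anomaly.

10, 11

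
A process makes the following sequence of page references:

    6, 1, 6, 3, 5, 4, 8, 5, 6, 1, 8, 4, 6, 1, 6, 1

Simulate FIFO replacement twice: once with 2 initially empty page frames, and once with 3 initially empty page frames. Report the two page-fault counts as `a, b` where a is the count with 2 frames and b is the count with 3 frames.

2 frames: F F . F F F F F F F F F F F . . → 13 faults.
3 frames: F F . F F F F . F F . F . . . . → 9 faults.
9 < 13: adding a frame reduced faults, as is typical.

13, 9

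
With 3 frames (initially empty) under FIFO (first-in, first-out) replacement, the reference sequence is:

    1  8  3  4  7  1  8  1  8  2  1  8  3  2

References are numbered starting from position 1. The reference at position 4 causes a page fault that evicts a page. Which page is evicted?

pos 1: 1: fault, frames {1}
pos 2: 8: fault, frames {1,8}
pos 3: 3: fault, frames {1,8,3}
pos 4: 4: fault, evict 1, frames {8,3,4}
At position 4, page 1 is evicted.

1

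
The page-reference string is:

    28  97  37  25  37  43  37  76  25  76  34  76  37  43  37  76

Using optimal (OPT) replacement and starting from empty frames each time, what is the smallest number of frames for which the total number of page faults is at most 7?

4

f=1: 16 faults
f=2: 11 faults
f=3: 8 faults
f=4: 7 faults
f=5: 7 faults
f=6: 7 faults
f=7: 7 faults
Smallest f with faults ≤ 7 is 4.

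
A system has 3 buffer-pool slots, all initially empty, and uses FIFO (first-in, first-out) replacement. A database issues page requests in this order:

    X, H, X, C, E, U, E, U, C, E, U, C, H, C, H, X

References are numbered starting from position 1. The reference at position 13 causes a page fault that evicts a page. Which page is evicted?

pos 1: X -> fault, frames (X)
pos 2: H -> fault, frames (X H)
pos 3: X -> hit
pos 4: C -> fault, frames (X H C)
pos 5: E -> fault, evict X, frames (H C E)
pos 6: U -> fault, evict H, frames (C E U)
pos 7: E -> hit
pos 8: U -> hit
pos 9: C -> hit
pos 10: E -> hit
pos 11: U -> hit
pos 12: C -> hit
pos 13: H -> fault, evict C, frames (E U H)
At position 13, page C is evicted.

C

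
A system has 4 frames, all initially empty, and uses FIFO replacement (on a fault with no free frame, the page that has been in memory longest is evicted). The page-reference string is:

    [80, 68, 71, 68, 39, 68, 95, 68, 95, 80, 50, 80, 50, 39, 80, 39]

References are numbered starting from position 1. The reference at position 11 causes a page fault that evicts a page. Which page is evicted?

71

pos 1: 80 → fault, frames [80]
pos 2: 68 → fault, frames [80, 68]
pos 3: 71 → fault, frames [80, 68, 71]
pos 4: 68 → hit
pos 5: 39 → fault, frames [80, 68, 71, 39]
pos 6: 68 → hit
pos 7: 95 → fault, evict 80, frames [68, 71, 39, 95]
pos 8: 68 → hit
pos 9: 95 → hit
pos 10: 80 → fault, evict 68, frames [71, 39, 95, 80]
pos 11: 50 → fault, evict 71, frames [39, 95, 80, 50]
At position 11, page 71 is evicted.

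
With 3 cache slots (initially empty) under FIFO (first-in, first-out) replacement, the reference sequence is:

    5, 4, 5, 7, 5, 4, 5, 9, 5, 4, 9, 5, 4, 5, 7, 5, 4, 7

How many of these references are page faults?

5 → miss, frames (5)
4 → miss, frames (5 4)
5 → hit
7 → miss, frames (5 4 7)
5 → hit
4 → hit
5 → hit
9 → miss, evict 5, frames (4 7 9)
5 → miss, evict 4, frames (7 9 5)
4 → miss, evict 7, frames (9 5 4)
9 → hit
5 → hit
4 → hit
5 → hit
7 → miss, evict 9, frames (5 4 7)
5 → hit
4 → hit
7 → hit
Page faults: 7.

7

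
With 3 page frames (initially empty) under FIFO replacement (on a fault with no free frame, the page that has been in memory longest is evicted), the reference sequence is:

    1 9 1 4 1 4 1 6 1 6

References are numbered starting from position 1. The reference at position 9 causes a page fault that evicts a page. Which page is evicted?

pos 1: 1 → miss, frames {1}
pos 2: 9 → miss, frames {1,9}
pos 3: 1 → hit
pos 4: 4 → miss, frames {1,9,4}
pos 5: 1 → hit
pos 6: 4 → hit
pos 7: 1 → hit
pos 8: 6 → miss, evict 1, frames {9,4,6}
pos 9: 1 → miss, evict 9, frames {4,6,1}
At position 9, page 9 is evicted.

9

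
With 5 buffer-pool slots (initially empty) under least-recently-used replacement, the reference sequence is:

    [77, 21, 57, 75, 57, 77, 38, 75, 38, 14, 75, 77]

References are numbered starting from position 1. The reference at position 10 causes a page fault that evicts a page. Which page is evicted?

21

pos 1: 77: miss, frames [77]
pos 2: 21: miss, frames [77, 21]
pos 3: 57: miss, frames [77, 21, 57]
pos 4: 75: miss, frames [77, 21, 57, 75]
pos 5: 57: hit
pos 6: 77: hit
pos 7: 38: miss, frames [21, 75, 57, 77, 38]
pos 8: 75: hit
pos 9: 38: hit
pos 10: 14: miss, evict 21, frames [57, 77, 75, 38, 14]
At position 10, page 21 is evicted.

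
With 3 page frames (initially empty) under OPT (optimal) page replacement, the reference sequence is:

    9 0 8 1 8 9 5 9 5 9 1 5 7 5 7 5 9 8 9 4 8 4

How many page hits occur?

14

9 → fault, frames {9}
0 → fault, frames {9,0}
8 → fault, frames {9,0,8}
1 → fault, evict 0, frames {9,8,1}
8 → hit
9 → hit
5 → fault, evict 8, frames {9,1,5}
9 → hit
5 → hit
9 → hit
1 → hit
5 → hit
7 → fault, evict 1, frames {9,5,7}
5 → hit
7 → hit
5 → hit
9 → hit
8 → fault, evict 7, frames {9,5,8}
9 → hit
4 → fault, evict 5, frames {9,8,4}
8 → hit
4 → hit
Hits: 14.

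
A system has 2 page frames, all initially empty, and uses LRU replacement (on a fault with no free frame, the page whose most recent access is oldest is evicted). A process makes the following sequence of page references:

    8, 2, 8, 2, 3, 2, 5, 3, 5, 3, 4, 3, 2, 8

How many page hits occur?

6

8: miss, frames (8)
2: miss, frames (8 2)
8: hit
2: hit
3: miss, evict 8, frames (2 3)
2: hit
5: miss, evict 3, frames (2 5)
3: miss, evict 2, frames (5 3)
5: hit
3: hit
4: miss, evict 5, frames (3 4)
3: hit
2: miss, evict 4, frames (3 2)
8: miss, evict 3, frames (2 8)
Hits: 6.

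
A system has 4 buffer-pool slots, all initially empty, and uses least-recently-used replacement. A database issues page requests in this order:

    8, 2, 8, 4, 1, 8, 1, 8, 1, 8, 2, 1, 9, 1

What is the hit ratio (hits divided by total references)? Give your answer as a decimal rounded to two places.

8 -> miss, frames [8]
2 -> miss, frames [8, 2]
8 -> hit
4 -> miss, frames [2, 8, 4]
1 -> miss, frames [2, 8, 4, 1]
8 -> hit
1 -> hit
8 -> hit
1 -> hit
8 -> hit
2 -> hit
1 -> hit
9 -> miss, evict 4, frames [8, 2, 1, 9]
1 -> hit
Hits: 9 of 14 references → 9/14 = 0.6429.

0.64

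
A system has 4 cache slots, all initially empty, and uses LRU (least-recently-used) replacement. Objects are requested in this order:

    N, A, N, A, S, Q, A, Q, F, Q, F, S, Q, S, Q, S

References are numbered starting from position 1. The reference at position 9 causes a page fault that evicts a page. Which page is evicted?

pos 1: N -> miss, frames (N)
pos 2: A -> miss, frames (N A)
pos 3: N -> hit
pos 4: A -> hit
pos 5: S -> miss, frames (N A S)
pos 6: Q -> miss, frames (N A S Q)
pos 7: A -> hit
pos 8: Q -> hit
pos 9: F -> miss, evict N, frames (S A Q F)
At position 9, page N is evicted.

N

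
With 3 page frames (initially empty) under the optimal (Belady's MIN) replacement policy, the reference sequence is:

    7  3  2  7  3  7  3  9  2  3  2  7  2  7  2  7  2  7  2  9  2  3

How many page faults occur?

6

7 → fault, frames {7}
3 → fault, frames {7,3}
2 → fault, frames {7,3,2}
7 → hit
3 → hit
7 → hit
3 → hit
9 → fault, evict 7, frames {3,2,9}
2 → hit
3 → hit
2 → hit
7 → fault, evict 3, frames {2,9,7}
2 → hit
7 → hit
2 → hit
7 → hit
2 → hit
7 → hit
2 → hit
9 → hit
2 → hit
3 → fault, evict 7, frames {2,9,3}
Page faults: 6.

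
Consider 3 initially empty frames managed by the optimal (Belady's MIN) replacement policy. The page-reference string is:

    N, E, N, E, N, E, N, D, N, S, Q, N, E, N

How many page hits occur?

9

N → fault, frames [N]
E → fault, frames [N, E]
N → hit
E → hit
N → hit
E → hit
N → hit
D → fault, frames [N, E, D]
N → hit
S → fault, evict D, frames [N, E, S]
Q → fault, evict S, frames [N, E, Q]
N → hit
E → hit
N → hit
Hits: 9.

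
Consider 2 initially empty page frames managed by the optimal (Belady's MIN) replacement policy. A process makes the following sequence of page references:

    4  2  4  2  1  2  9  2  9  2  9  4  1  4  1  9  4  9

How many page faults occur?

4 → fault, frames [4]
2 → fault, frames [4, 2]
4 → hit
2 → hit
1 → fault, evict 4, frames [2, 1]
2 → hit
9 → fault, evict 1, frames [2, 9]
2 → hit
9 → hit
2 → hit
9 → hit
4 → fault, evict 2, frames [9, 4]
1 → fault, evict 9, frames [4, 1]
4 → hit
1 → hit
9 → fault, evict 1, frames [4, 9]
4 → hit
9 → hit
Page faults: 7.

7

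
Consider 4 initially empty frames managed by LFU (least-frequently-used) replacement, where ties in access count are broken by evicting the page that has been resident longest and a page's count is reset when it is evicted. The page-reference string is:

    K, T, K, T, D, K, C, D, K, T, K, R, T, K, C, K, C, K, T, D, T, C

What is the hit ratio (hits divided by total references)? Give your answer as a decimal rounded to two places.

0.73

K -> miss, frames {K}
T -> miss, frames {K,T}
K -> hit
T -> hit
D -> miss, frames {K,T,D}
K -> hit
C -> miss, frames {K,T,D,C}
D -> hit
K -> hit
T -> hit
K -> hit
R -> miss, evict C, frames {K,T,D,R}
T -> hit
K -> hit
C -> miss, evict R, frames {K,T,D,C}
K -> hit
C -> hit
K -> hit
T -> hit
D -> hit
T -> hit
C -> hit
Hits: 16 of 22 references → 16/22 = 0.7273.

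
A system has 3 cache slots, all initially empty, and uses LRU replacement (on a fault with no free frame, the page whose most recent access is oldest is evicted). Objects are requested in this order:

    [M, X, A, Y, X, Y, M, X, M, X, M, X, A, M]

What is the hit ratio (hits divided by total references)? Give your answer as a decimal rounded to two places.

M -> fault, frames (M)
X -> fault, frames (M X)
A -> fault, frames (M X A)
Y -> fault, evict M, frames (X A Y)
X -> hit
Y -> hit
M -> fault, evict A, frames (X Y M)
X -> hit
M -> hit
X -> hit
M -> hit
X -> hit
A -> fault, evict Y, frames (M X A)
M -> hit
Hits: 8 of 14 references → 8/14 = 0.5714.

0.57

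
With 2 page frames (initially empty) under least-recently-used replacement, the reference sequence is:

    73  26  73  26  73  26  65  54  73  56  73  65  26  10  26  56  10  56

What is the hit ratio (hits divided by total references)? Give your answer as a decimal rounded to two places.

73 -> miss, frames (73)
26 -> miss, frames (73 26)
73 -> hit
26 -> hit
73 -> hit
26 -> hit
65 -> miss, evict 73, frames (26 65)
54 -> miss, evict 26, frames (65 54)
73 -> miss, evict 65, frames (54 73)
56 -> miss, evict 54, frames (73 56)
73 -> hit
65 -> miss, evict 56, frames (73 65)
26 -> miss, evict 73, frames (65 26)
10 -> miss, evict 65, frames (26 10)
26 -> hit
56 -> miss, evict 10, frames (26 56)
10 -> miss, evict 26, frames (56 10)
56 -> hit
Hits: 7 of 18 references → 7/18 = 0.3889.

0.39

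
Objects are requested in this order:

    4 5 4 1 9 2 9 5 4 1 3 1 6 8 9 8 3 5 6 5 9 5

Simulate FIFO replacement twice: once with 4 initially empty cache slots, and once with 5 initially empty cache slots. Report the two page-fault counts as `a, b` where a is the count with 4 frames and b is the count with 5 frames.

4 frames: F F . F F F . . F . F F F F F . F F F . . . → 14 faults.
5 frames: F F . F F F . . . . F . F F . . . F . . F . → 10 faults.
10 < 14: adding a frame reduced faults, as is typical.

14, 10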